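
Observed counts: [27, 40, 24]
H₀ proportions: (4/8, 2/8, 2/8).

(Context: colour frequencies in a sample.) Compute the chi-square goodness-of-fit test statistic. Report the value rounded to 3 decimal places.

n = 91; E_i = n·p_i = [45.50, 22.75, 22.75]
χ² = (27−45.50)²/45.50 + (40−22.75)²/22.75 + (24−22.75)²/22.75 = 20.6703
df = 2

test statistic = 20.670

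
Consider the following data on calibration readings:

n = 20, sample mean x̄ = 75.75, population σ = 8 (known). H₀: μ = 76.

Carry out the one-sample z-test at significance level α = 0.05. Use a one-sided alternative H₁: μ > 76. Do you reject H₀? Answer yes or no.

reject H₀: no

SE = σ/√n = 8/√20 = 1.7889
z = (x̄−μ₀)/SE = (75.75−76)/1.7889 = -0.1398
p-value (one-sided, H₁ greater) = 0.55557
At α=0.05: p ≥ α → fail to reject H₀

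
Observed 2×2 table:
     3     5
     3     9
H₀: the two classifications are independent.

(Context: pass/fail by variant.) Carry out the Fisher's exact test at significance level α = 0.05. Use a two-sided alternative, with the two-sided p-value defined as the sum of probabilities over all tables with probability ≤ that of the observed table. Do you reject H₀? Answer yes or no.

reject H₀: no

Margins: r₁=8, r₂=12, c₁=6, c₂=14, n=20
p_obs = C(8,3)·C(12,3)/C(20,6); sum pmf over tables with pmf ≤ p_obs
p-value (two-sided) = 0.64241
At α=0.05: p ≥ α → fail to reject H₀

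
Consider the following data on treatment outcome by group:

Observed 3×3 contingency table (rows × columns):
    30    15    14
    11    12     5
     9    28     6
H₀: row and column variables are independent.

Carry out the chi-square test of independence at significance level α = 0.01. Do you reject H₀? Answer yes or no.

reject H₀: yes

Row totals [59, 28, 43], col totals [50, 55, 25], n=130
χ² = (30−22.69)²/22.69 + (15−24.96)²/24.96 + (14−11.35)²/11.35 + (11−10.77)²/10.77 + (12−11.85)²/11.85 + (5−5.38)²/5.38 + (9−16.54)²/16.54 + (28−18.19)²/18.19 + (6−8.27)²/8.27 = 16.3302
df = 4
p-value (upper-tail) = 0.00261
At α=0.01: p < α → reject H₀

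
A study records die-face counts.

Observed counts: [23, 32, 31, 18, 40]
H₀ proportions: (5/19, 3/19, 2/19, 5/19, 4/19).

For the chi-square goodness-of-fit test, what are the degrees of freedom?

df = k − 1 = 5 − 1 = 4

degrees of freedom = 4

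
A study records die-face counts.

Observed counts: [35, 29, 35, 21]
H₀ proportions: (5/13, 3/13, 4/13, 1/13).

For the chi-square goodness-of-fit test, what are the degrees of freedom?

df = k − 1 = 4 − 1 = 3

degrees of freedom = 3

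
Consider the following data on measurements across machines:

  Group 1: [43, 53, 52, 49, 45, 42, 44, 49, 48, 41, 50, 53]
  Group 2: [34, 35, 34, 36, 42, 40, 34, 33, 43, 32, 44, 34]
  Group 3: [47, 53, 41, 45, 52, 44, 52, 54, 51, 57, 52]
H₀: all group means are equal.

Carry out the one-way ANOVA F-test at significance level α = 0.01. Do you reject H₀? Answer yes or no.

Group means [47.42, 36.75, 49.82], grand mean 44.514
SSB = Σnᵢ(x̄ᵢ−x̄)² = 1133.940; SSW = ΣΣ(x−x̄ᵢ)² = 640.803
MSB = 1133.940/2 = 566.9699; MSW = 640.803/32 = 20.0251
F = MSB/MSW = 28.3130
df = (2, 32)
p-value (upper-tail) = 0.00000
At α=0.01: p < α → reject H₀

reject H₀: yes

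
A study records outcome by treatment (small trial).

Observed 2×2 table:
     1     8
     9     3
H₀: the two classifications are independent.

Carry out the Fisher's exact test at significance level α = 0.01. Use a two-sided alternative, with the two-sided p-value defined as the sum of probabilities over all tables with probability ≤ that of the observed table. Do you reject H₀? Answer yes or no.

reject H₀: yes

Margins: r₁=9, r₂=12, c₁=10, c₂=11, n=21
p_obs = C(9,1)·C(12,9)/C(21,10); sum pmf over tables with pmf ≤ p_obs
p-value (two-sided) = 0.00752
At α=0.01: p < α → reject H₀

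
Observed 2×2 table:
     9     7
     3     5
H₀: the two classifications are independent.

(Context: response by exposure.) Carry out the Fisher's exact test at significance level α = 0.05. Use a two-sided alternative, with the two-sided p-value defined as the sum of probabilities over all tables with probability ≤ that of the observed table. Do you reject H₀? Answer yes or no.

Margins: r₁=16, r₂=8, c₁=12, c₂=12, n=24
p_obs = C(16,9)·C(8,3)/C(24,12); sum pmf over tables with pmf ≤ p_obs
p-value (two-sided) = 0.66685
At α=0.05: p ≥ α → fail to reject H₀

reject H₀: no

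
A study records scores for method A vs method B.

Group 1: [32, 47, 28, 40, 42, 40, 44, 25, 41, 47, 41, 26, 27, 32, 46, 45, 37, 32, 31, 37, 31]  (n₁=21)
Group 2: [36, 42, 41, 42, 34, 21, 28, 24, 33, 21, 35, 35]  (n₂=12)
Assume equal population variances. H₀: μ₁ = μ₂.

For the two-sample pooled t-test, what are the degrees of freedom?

degrees of freedom = 31

df = n₁ + n₂ − 2 = 21 + 12 − 2 = 31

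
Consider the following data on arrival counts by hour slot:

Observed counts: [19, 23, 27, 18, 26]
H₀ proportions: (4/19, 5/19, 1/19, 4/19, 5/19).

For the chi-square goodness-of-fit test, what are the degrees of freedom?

degrees of freedom = 4

df = k − 1 = 5 − 1 = 4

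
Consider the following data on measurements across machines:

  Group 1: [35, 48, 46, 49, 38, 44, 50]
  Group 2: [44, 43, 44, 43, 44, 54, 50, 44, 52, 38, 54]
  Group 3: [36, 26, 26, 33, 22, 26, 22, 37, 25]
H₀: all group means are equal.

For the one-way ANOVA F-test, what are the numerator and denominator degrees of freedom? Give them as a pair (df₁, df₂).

k = 3 groups, N = 27 total
df = (k−1, N−k) = (3−1, 27−3) = (2, 24)

degrees of freedom = [2, 24]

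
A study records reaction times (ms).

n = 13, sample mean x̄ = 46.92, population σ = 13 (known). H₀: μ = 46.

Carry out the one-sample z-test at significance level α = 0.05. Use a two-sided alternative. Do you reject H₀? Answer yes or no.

SE = σ/√n = 13/√13 = 3.6056
z = (x̄−μ₀)/SE = (46.92−46)/3.6056 = 0.2552
p-value (two-sided) = 0.79860
At α=0.05: p ≥ α → fail to reject H₀

reject H₀: no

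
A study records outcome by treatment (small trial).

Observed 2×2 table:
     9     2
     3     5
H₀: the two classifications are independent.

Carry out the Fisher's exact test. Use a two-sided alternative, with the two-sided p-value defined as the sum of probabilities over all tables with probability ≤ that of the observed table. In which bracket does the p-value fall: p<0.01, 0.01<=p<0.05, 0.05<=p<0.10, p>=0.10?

Margins: r₁=11, r₂=8, c₁=12, c₂=7, n=19
p_obs = C(11,9)·C(8,3)/C(19,12); sum pmf over tables with pmf ≤ p_obs
p-value (two-sided) = 0.07395
→ bracket: 0.05<=p<0.10

p-value bracket: 0.05<=p<0.10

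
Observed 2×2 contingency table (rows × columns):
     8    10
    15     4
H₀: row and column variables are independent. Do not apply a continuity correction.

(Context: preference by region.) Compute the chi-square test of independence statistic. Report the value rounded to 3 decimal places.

test statistic = 4.678

Row totals [18, 19], col totals [23, 14], n=37
χ² = (8−11.19)²/11.19 + (10−6.81)²/6.81 + (15−11.81)²/11.81 + (4−7.19)²/7.19 = 4.6783
df = 1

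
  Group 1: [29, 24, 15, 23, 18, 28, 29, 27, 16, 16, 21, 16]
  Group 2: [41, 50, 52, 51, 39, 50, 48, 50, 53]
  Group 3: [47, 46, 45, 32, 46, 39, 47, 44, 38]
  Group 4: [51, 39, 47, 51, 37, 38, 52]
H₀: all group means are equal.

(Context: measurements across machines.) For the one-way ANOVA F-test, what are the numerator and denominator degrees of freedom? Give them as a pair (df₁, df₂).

degrees of freedom = [3, 33]

k = 4 groups, N = 37 total
df = (k−1, N−k) = (4−1, 37−4) = (3, 33)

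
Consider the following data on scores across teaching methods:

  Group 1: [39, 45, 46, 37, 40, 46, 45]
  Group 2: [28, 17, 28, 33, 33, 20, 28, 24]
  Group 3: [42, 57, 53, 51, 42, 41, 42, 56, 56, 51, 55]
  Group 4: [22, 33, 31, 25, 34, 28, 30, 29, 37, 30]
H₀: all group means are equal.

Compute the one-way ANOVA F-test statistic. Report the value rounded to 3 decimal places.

Group means [42.57, 26.38, 49.64, 29.90], grand mean 37.611
SSB = Σnᵢ(x̄ᵢ−x̄)² = 3367.521; SSW = ΣΣ(x−x̄ᵢ)² = 913.035
MSB = 3367.521/3 = 1122.5069; MSW = 913.035/32 = 28.5323
F = MSB/MSW = 39.3416
df = (3, 32)

test statistic = 39.342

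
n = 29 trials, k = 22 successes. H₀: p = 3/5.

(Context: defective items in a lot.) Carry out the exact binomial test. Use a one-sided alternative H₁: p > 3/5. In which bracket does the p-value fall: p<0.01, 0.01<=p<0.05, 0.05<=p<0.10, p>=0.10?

p-value bracket: 0.05<=p<0.10

Exact binomial: n=29, k=22, p₀=3/5=0.6000
P(X≥22) from Σ C(n,i)·p₀^i·(1−p₀)^(n−i)
p-value (one-sided, H₁ greater) = 0.05699
→ bracket: 0.05<=p<0.10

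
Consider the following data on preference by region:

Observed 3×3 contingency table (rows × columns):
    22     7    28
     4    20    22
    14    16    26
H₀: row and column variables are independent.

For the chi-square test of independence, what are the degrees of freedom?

degrees of freedom = 4

df = (r−1)(c−1) = (3−1)·(3−1) = 4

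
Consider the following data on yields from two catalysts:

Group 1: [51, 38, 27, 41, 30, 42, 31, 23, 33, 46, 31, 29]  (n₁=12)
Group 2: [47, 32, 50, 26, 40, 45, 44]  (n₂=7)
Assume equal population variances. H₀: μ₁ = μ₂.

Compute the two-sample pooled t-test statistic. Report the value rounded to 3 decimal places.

test statistic = -1.340

x̄₁=35.167, s₁=8.397, n₁=12
x̄₂=40.571, s₂=8.638, n₂=7
s_p² = [11·8.397² + 6·8.638²]/17 = 71.9636
SE = √(s_p²·(1/12+1/7)) = 4.0345
t = (35.167−40.571)/4.0345 = -1.3396
df = 17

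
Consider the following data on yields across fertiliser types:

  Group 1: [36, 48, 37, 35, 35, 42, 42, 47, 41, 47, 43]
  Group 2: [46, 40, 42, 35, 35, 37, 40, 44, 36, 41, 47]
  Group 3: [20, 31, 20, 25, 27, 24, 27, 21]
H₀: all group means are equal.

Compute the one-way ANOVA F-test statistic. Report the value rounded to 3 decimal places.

Group means [41.18, 40.27, 24.38], grand mean 36.367
SSB = Σnᵢ(x̄ᵢ−x̄)² = 1573.273; SSW = ΣΣ(x−x̄ᵢ)² = 527.693
MSB = 1573.273/2 = 786.6367; MSW = 527.693/27 = 19.5442
F = MSB/MSW = 40.2491
df = (2, 27)

test statistic = 40.249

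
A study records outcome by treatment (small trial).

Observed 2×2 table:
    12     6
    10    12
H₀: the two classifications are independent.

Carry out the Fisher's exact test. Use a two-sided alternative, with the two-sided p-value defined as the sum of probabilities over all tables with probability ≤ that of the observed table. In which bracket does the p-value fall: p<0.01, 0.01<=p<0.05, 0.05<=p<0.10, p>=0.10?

p-value bracket: p>=0.10

Margins: r₁=18, r₂=22, c₁=22, c₂=18, n=40
p_obs = C(18,12)·C(22,10)/C(40,22); sum pmf over tables with pmf ≤ p_obs
p-value (two-sided) = 0.21571
→ bracket: p>=0.10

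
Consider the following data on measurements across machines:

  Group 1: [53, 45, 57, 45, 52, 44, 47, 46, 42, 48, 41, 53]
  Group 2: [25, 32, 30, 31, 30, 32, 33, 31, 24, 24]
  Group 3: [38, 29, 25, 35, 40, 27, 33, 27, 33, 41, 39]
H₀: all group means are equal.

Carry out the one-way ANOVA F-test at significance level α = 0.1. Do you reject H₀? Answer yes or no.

Group means [47.75, 29.20, 33.36], grand mean 37.333
SSB = Σnᵢ(x̄ᵢ−x̄)² = 2136.938; SSW = ΣΣ(x−x̄ᵢ)² = 708.395
MSB = 2136.938/2 = 1068.4689; MSW = 708.395/30 = 23.6132
F = MSB/MSW = 45.2488
df = (2, 30)
p-value (upper-tail) = 0.00000
At α=0.1: p < α → reject H₀

reject H₀: yes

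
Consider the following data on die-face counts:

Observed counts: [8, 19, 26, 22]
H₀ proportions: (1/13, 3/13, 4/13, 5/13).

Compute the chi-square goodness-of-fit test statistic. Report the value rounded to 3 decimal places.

test statistic = 3.023

n = 75; E_i = n·p_i = [5.77, 17.31, 23.08, 28.85]
χ² = (8−5.77)²/5.77 + (19−17.31)²/17.31 + (26−23.08)²/23.08 + (22−28.85)²/28.85 = 3.0231
df = 3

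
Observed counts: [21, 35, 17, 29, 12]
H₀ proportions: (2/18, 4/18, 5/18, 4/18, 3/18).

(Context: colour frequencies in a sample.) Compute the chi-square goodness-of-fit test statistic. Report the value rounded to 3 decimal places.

test statistic = 19.074

n = 114; E_i = n·p_i = [12.67, 25.33, 31.67, 25.33, 19.00]
χ² = (21−12.67)²/12.67 + (35−25.33)²/25.33 + (17−31.67)²/31.67 + (29−25.33)²/25.33 + (12−19.00)²/19.00 = 19.0737
df = 4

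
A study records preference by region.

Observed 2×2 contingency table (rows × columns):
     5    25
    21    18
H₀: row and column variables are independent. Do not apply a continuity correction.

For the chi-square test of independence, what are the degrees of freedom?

df = (r−1)(c−1) = (2−1)·(2−1) = 1

degrees of freedom = 1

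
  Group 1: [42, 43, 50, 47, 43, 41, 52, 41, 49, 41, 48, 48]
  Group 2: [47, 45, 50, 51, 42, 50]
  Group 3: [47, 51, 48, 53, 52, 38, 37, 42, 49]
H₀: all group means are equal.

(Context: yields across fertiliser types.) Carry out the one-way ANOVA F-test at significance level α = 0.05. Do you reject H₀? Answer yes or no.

Group means [45.42, 47.50, 46.33], grand mean 46.185
SSB = Σnᵢ(x̄ᵢ−x̄)² = 17.657; SSW = ΣΣ(x−x̄ᵢ)² = 520.417
MSB = 17.657/2 = 8.8287; MSW = 520.417/24 = 21.6840
F = MSB/MSW = 0.4072
df = (2, 24)
p-value (upper-tail) = 0.67005
At α=0.05: p ≥ α → fail to reject H₀

reject H₀: no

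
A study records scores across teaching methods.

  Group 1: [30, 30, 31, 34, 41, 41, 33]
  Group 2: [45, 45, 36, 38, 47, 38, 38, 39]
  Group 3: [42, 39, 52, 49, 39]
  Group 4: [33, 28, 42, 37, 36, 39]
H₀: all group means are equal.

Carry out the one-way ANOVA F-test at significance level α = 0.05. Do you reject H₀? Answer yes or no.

Group means [34.29, 40.75, 44.20, 35.83], grand mean 38.538
SSB = Σnᵢ(x̄ᵢ−x̄)² = 369.900; SSW = ΣΣ(x−x̄ᵢ)² = 524.562
MSB = 369.900/3 = 123.2999; MSW = 524.562/22 = 23.8437
F = MSB/MSW = 5.1712
df = (3, 22)
p-value (upper-tail) = 0.00742
At α=0.05: p < α → reject H₀

reject H₀: yes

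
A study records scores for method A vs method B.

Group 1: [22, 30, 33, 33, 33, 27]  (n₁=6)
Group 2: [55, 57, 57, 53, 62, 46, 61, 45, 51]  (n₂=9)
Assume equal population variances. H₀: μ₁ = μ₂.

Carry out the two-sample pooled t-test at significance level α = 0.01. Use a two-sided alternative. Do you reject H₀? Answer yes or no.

x̄₁=29.667, s₁=4.457, n₁=6
x̄₂=54.111, s₂=5.988, n₂=9
s_p² = [5·4.457² + 8·5.988²]/13 = 29.7094
SE = √(s_p²·(1/6+1/9)) = 2.8727
t = (29.667−54.111)/2.8727 = -8.5091
df = 13
p-value (two-sided) = 0.00000
At α=0.01: p < α → reject H₀

reject H₀: yes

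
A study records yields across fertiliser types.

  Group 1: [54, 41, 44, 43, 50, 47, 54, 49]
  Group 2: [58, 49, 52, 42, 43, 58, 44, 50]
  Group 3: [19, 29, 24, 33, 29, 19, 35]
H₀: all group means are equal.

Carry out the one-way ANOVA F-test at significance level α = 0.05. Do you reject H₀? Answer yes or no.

Group means [47.75, 49.50, 26.86], grand mean 42.000
SSB = Σnᵢ(x̄ᵢ−x̄)² = 2319.643; SSW = ΣΣ(x−x̄ᵢ)² = 692.357
MSB = 2319.643/2 = 1159.8214; MSW = 692.357/20 = 34.6179
F = MSB/MSW = 33.5036
df = (2, 20)
p-value (upper-tail) = 0.00000
At α=0.05: p < α → reject H₀

reject H₀: yes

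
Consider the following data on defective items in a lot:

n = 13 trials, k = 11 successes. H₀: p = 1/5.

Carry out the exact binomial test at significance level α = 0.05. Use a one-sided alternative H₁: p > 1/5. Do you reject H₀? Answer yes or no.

reject H₀: yes

Exact binomial: n=13, k=11, p₀=1/5=0.2000
P(X≥11) from Σ C(n,i)·p₀^i·(1−p₀)^(n−i)
p-value (one-sided, H₁ greater) = 0.00000
At α=0.05: p < α → reject H₀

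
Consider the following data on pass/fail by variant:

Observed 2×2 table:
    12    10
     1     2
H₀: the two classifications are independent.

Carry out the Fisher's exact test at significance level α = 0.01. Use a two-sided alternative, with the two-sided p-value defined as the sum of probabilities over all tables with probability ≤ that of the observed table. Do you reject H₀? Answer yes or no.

Margins: r₁=22, r₂=3, c₁=13, c₂=12, n=25
p_obs = C(22,12)·C(3,1)/C(25,13); sum pmf over tables with pmf ≤ p_obs
p-value (two-sided) = 0.59304
At α=0.01: p ≥ α → fail to reject H₀

reject H₀: no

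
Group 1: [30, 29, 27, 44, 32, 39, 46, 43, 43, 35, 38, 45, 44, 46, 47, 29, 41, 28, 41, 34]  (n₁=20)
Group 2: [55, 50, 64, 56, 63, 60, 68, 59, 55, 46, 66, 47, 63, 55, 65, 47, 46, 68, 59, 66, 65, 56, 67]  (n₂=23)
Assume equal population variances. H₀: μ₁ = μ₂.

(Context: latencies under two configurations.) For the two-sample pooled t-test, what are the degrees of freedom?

degrees of freedom = 41

df = n₁ + n₂ − 2 = 20 + 23 − 2 = 41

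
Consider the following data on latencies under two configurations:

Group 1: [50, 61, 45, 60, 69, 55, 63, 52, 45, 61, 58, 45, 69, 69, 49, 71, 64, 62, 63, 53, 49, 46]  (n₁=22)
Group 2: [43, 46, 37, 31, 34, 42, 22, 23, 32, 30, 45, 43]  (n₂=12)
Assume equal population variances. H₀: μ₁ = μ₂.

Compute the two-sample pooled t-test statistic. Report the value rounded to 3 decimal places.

x̄₁=57.227, s₁=8.701, n₁=22
x̄₂=35.667, s₂=8.316, n₂=12
s_p² = [21·8.701² + 11·8.316²]/32 = 73.4541
SE = √(s_p²·(1/22+1/12)) = 3.0757
t = (57.227−35.667)/3.0757 = 7.0100
df = 32

test statistic = 7.010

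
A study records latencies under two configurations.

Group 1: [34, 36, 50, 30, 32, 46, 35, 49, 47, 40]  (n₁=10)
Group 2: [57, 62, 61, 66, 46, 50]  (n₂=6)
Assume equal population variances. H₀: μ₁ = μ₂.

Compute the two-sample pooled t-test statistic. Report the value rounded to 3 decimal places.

test statistic = -4.384

x̄₁=39.900, s₁=7.505, n₁=10
x̄₂=57.000, s₂=7.642, n₂=6
s_p² = [9·7.505² + 5·7.642²]/14 = 57.0643
SE = √(s_p²·(1/10+1/6)) = 3.9009
t = (39.900−57.000)/3.9009 = -4.3836
df = 14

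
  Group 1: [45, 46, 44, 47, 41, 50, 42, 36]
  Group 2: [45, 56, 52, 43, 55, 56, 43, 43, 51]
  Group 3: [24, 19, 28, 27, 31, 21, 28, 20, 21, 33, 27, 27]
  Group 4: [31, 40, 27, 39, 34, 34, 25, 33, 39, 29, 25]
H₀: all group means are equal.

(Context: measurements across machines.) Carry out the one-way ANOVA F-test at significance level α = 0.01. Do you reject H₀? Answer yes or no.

reject H₀: yes

Group means [43.88, 49.33, 25.50, 32.36], grand mean 36.425
SSB = Σnᵢ(x̄ᵢ−x̄)² = 3557.355; SSW = ΣΣ(x−x̄ᵢ)² = 920.420
MSB = 3557.355/3 = 1185.7848; MSW = 920.420/36 = 25.5672
F = MSB/MSW = 46.3791
df = (3, 36)
p-value (upper-tail) = 0.00000
At α=0.01: p < α → reject H₀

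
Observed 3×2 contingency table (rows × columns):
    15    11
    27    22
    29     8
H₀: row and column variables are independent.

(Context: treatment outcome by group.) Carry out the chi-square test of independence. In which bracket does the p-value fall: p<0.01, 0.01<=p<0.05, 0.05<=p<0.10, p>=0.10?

p-value bracket: 0.05<=p<0.10

Row totals [26, 49, 37], col totals [71, 41], n=112
χ² = (15−16.48)²/16.48 + (11−9.52)²/9.52 + (27−31.06)²/31.06 + (22−17.94)²/17.94 + (29−23.46)²/23.46 + (8−13.54)²/13.54 = 5.3959
df = 2
p-value (upper-tail) = 0.06734
→ bracket: 0.05<=p<0.10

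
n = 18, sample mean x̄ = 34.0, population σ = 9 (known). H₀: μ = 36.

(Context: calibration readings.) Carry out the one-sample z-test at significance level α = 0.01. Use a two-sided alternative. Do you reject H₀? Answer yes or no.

SE = σ/√n = 9/√18 = 2.1213
z = (x̄−μ₀)/SE = (34.0−36)/2.1213 = -0.9428
p-value (two-sided) = 0.34578
At α=0.01: p ≥ α → fail to reject H₀

reject H₀: no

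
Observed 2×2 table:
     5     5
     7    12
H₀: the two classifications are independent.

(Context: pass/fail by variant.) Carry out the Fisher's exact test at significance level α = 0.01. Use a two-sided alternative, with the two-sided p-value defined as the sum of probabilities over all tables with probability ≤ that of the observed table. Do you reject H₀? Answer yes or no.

Margins: r₁=10, r₂=19, c₁=12, c₂=17, n=29
p_obs = C(10,5)·C(19,7)/C(29,12); sum pmf over tables with pmf ≤ p_obs
p-value (two-sided) = 0.69415
At α=0.01: p ≥ α → fail to reject H₀

reject H₀: no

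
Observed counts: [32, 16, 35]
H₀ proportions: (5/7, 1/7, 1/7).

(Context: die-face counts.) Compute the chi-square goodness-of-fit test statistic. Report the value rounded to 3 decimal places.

n = 83; E_i = n·p_i = [59.29, 11.86, 11.86]
χ² = (32−59.29)²/59.29 + (16−11.86)²/11.86 + (35−11.86)²/11.86 = 59.1759
df = 2

test statistic = 59.176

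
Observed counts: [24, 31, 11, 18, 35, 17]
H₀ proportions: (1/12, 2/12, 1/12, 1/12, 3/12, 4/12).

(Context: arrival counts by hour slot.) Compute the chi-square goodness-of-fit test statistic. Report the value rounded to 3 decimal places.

test statistic = 38.890

n = 136; E_i = n·p_i = [11.33, 22.67, 11.33, 11.33, 34.00, 45.33]
χ² = (24−11.33)²/11.33 + (31−22.67)²/22.67 + (11−11.33)²/11.33 + (18−11.33)²/11.33 + (35−34.00)²/34.00 + (17−45.33)²/45.33 = 38.8897
df = 5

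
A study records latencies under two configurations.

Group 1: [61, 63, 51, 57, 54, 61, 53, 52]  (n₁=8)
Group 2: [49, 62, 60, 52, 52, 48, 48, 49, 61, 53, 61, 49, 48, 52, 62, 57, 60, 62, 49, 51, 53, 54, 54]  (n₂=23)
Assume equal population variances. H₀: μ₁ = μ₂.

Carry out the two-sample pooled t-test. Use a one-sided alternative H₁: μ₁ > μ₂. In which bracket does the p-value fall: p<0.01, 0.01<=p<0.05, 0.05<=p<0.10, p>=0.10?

p-value bracket: p>=0.10

x̄₁=56.500, s₁=4.660, n₁=8
x̄₂=54.174, s₂=5.228, n₂=23
s_p² = [7·4.660² + 22·5.228²]/29 = 25.9760
SE = √(s_p²·(1/8+1/23)) = 2.0920
t = (56.500−54.174)/2.0920 = 1.1119
df = 29
p-value (one-sided, H₁ greater) = 0.13766
→ bracket: p>=0.10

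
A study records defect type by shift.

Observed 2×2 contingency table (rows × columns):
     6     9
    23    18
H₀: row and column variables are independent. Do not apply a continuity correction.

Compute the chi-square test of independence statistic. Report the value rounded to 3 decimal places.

test statistic = 1.140

Row totals [15, 41], col totals [29, 27], n=56
χ² = (6−7.77)²/7.77 + (9−7.23)²/7.23 + (23−21.23)²/21.23 + (18−19.77)²/19.77 = 1.1398
df = 1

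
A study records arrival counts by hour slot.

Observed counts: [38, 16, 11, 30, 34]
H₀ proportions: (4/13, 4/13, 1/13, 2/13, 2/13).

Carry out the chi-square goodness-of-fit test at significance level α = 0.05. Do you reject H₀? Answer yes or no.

reject H₀: yes

n = 129; E_i = n·p_i = [39.69, 39.69, 9.92, 19.85, 19.85]
χ² = (38−39.69)²/39.69 + (16−39.69)²/39.69 + (11−9.92)²/9.92 + (30−19.85)²/19.85 + (34−19.85)²/19.85 = 29.6202
df = 4
p-value (upper-tail) = 0.00001
At α=0.05: p < α → reject H₀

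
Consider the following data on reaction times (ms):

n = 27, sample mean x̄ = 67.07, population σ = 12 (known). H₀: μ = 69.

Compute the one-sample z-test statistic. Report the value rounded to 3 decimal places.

test statistic = -0.836

SE = σ/√n = 12/√27 = 2.3094
z = (x̄−μ₀)/SE = (67.07−69)/2.3094 = -0.8357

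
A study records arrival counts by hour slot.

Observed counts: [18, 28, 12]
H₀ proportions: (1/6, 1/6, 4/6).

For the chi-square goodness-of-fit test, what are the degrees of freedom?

degrees of freedom = 2

df = k − 1 = 3 − 1 = 2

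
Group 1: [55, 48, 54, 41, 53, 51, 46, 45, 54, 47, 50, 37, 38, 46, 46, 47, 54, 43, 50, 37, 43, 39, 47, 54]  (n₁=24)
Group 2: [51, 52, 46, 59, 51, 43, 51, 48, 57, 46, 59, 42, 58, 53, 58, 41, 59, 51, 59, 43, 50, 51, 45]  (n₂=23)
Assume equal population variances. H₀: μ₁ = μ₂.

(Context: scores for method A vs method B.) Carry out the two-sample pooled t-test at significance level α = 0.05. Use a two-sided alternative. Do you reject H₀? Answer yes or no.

reject H₀: yes

x̄₁=46.875, s₁=5.713, n₁=24
x̄₂=51.000, s₂=6.030, n₂=23
s_p² = [23·5.713² + 22·6.030²]/45 = 34.4583
SE = √(s_p²·(1/24+1/23)) = 1.7129
t = (46.875−51.000)/1.7129 = -2.4082
df = 45
p-value (two-sided) = 0.02019
At α=0.05: p < α → reject H₀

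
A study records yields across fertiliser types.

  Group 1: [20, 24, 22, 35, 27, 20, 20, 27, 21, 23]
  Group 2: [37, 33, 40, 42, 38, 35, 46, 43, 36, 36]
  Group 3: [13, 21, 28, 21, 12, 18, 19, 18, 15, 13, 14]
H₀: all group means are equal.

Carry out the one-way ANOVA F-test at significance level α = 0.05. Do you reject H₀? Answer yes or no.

Group means [23.90, 38.60, 17.45], grand mean 26.355
SSB = Σnᵢ(x̄ᵢ−x̄)² = 2431.070; SSW = ΣΣ(x−x̄ᵢ)² = 576.027
MSB = 2431.070/2 = 1215.5348; MSW = 576.027/28 = 20.5724
F = MSB/MSW = 59.0857
df = (2, 28)
p-value (upper-tail) = 0.00000
At α=0.05: p < α → reject H₀

reject H₀: yes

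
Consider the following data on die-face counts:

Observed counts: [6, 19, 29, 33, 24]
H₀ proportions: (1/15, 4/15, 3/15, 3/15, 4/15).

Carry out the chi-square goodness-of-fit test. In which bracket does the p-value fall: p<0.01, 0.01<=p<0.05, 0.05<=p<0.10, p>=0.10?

p-value bracket: 0.01<=p<0.05

n = 111; E_i = n·p_i = [7.40, 29.60, 22.20, 22.20, 29.60]
χ² = (6−7.40)²/7.40 + (19−29.60)²/29.60 + (29−22.20)²/22.20 + (33−22.20)²/22.20 + (24−29.60)²/29.60 = 12.4572
df = 4
p-value (upper-tail) = 0.01426
→ bracket: 0.01<=p<0.05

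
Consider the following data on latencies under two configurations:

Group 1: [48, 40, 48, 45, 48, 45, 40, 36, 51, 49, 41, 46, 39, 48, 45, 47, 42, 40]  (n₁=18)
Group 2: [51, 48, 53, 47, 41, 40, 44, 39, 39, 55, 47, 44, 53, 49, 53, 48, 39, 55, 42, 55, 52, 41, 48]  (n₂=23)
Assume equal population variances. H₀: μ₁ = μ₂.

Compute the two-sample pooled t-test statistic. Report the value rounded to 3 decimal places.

x̄₁=44.333, s₁=4.215, n₁=18
x̄₂=47.087, s₂=5.656, n₂=23
s_p² = [17·4.215² + 22·5.656²]/39 = 25.7904
SE = √(s_p²·(1/18+1/23)) = 1.5982
t = (44.333−47.087)/1.5982 = -1.7230
df = 39

test statistic = -1.723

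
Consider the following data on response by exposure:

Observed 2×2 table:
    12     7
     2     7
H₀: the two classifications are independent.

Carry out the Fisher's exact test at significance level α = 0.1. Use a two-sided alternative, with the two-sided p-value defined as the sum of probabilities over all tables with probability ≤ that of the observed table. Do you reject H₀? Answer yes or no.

Margins: r₁=19, r₂=9, c₁=14, c₂=14, n=28
p_obs = C(19,12)·C(9,2)/C(28,14); sum pmf over tables with pmf ≤ p_obs
p-value (two-sided) = 0.10319
At α=0.1: p ≥ α → fail to reject H₀

reject H₀: no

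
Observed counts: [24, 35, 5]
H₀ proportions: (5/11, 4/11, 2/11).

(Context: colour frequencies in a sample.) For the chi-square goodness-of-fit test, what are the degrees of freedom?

degrees of freedom = 2

df = k − 1 = 3 − 1 = 2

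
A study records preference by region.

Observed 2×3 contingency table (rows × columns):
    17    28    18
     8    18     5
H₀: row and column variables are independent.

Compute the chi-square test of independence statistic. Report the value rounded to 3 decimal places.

Row totals [63, 31], col totals [25, 46, 23], n=94
χ² = (17−16.76)²/16.76 + (28−30.83)²/30.83 + (18−15.41)²/15.41 + (8−8.24)²/8.24 + (18−15.17)²/15.17 + (5−7.59)²/7.59 = 2.1130
df = 2

test statistic = 2.113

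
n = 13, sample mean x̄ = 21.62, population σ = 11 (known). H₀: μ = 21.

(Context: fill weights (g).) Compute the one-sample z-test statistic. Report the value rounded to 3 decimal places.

SE = σ/√n = 11/√13 = 3.0509
z = (x̄−μ₀)/SE = (21.62−21)/3.0509 = 0.2032

test statistic = 0.203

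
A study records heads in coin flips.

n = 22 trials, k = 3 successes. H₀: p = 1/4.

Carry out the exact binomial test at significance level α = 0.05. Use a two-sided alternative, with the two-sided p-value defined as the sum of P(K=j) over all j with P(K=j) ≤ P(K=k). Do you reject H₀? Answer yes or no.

reject H₀: no

Exact binomial: n=22, k=3, p₀=1/4=0.2500
P(X=j) = C(n,j)·p₀^j·(1−p₀)^(n−j); p = Σ P(X=j) over j with P(X=j) ≤ P(X=3)
p-value (two-sided) = 0.32392
At α=0.05: p ≥ α → fail to reject H₀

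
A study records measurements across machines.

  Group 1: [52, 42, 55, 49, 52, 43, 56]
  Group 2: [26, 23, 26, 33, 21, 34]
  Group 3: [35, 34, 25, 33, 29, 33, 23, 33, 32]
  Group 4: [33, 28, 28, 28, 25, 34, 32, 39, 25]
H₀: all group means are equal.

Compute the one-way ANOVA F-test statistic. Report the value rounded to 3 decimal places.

Group means [49.86, 27.17, 30.78, 30.22], grand mean 34.226
SSB = Σnᵢ(x̄ᵢ−x̄)² = 2260.618; SSW = ΣΣ(x−x̄ᵢ)² = 634.802
MSB = 2260.618/3 = 753.5393; MSW = 634.802/27 = 23.5112
F = MSB/MSW = 32.0503
df = (3, 27)

test statistic = 32.050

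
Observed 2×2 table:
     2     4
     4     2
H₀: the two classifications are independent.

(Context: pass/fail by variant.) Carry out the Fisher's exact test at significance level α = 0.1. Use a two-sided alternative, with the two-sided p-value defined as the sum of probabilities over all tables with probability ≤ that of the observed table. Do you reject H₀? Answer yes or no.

reject H₀: no

Margins: r₁=6, r₂=6, c₁=6, c₂=6, n=12
p_obs = C(6,2)·C(6,4)/C(12,6); sum pmf over tables with pmf ≤ p_obs
p-value (two-sided) = 0.56710
At α=0.1: p ≥ α → fail to reject H₀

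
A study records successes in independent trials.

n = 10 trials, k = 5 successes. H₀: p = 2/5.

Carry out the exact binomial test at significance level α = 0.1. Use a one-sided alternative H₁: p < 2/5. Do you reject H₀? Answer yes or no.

reject H₀: no

Exact binomial: n=10, k=5, p₀=2/5=0.4000
P(X≤5) from Σ C(n,i)·p₀^i·(1−p₀)^(n−i)
p-value (one-sided, H₁ less) = 0.83376
At α=0.1: p ≥ α → fail to reject H₀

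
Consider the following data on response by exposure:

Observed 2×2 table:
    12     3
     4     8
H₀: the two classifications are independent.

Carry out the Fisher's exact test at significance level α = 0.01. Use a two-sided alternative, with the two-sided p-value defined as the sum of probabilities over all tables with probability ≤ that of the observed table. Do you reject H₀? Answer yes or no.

reject H₀: no

Margins: r₁=15, r₂=12, c₁=16, c₂=11, n=27
p_obs = C(15,12)·C(12,4)/C(27,16); sum pmf over tables with pmf ≤ p_obs
p-value (two-sided) = 0.02199
At α=0.01: p ≥ α → fail to reject H₀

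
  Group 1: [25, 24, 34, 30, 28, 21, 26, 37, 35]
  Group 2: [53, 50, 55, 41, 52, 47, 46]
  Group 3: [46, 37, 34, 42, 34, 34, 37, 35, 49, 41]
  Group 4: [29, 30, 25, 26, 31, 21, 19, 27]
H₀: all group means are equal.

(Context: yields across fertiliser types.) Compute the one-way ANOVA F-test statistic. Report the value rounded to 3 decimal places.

Group means [28.89, 49.14, 38.90, 26.00], grand mean 35.324
SSB = Σnᵢ(x̄ᵢ−x̄)² = 2532.795; SSW = ΣΣ(x−x̄ᵢ)² = 766.646
MSB = 2532.795/3 = 844.2650; MSW = 766.646/30 = 25.5549
F = MSB/MSW = 33.0373
df = (3, 30)

test statistic = 33.037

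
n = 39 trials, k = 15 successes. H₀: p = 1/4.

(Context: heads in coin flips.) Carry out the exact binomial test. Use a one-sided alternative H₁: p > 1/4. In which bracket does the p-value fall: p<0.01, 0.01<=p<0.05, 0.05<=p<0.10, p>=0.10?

Exact binomial: n=39, k=15, p₀=1/4=0.2500
P(X≥15) from Σ C(n,i)·p₀^i·(1−p₀)^(n−i)
p-value (one-sided, H₁ greater) = 0.04387
→ bracket: 0.01<=p<0.05

p-value bracket: 0.01<=p<0.05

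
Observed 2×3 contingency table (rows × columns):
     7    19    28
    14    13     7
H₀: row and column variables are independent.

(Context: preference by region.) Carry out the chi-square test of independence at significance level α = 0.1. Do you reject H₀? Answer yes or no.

reject H₀: yes

Row totals [54, 34], col totals [21, 32, 35], n=88
χ² = (7−12.89)²/12.89 + (19−19.64)²/19.64 + (28−21.48)²/21.48 + (14−8.11)²/8.11 + (13−12.36)²/12.36 + (7−13.52)²/13.52 = 12.1399
df = 2
p-value (upper-tail) = 0.00231
At α=0.1: p < α → reject H₀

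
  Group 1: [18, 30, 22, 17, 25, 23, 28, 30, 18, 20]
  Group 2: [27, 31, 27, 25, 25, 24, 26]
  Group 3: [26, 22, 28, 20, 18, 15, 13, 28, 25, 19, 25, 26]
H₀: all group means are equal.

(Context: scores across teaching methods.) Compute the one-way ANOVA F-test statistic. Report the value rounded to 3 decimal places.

Group means [23.10, 26.43, 22.08], grand mean 23.483
SSB = Σnᵢ(x̄ᵢ−x̄)² = 85.710; SSW = ΣΣ(x−x̄ᵢ)² = 535.531
MSB = 85.710/2 = 42.8552; MSW = 535.531/26 = 20.5973
F = MSB/MSW = 2.0806
df = (2, 26)

test statistic = 2.081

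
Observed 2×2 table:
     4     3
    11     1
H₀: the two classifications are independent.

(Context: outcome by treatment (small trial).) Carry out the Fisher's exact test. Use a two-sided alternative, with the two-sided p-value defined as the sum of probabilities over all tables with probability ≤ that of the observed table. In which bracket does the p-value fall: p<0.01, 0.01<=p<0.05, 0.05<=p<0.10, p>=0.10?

Margins: r₁=7, r₂=12, c₁=15, c₂=4, n=19
p_obs = C(7,4)·C(12,11)/C(19,15); sum pmf over tables with pmf ≤ p_obs
p-value (two-sided) = 0.11739
→ bracket: p>=0.10

p-value bracket: p>=0.10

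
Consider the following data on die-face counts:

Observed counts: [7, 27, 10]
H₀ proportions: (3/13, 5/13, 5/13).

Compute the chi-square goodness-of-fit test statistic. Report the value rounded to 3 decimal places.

n = 44; E_i = n·p_i = [10.15, 16.92, 16.92]
χ² = (7−10.15)²/10.15 + (27−16.92)²/16.92 + (10−16.92)²/16.92 = 9.8121
df = 2

test statistic = 9.812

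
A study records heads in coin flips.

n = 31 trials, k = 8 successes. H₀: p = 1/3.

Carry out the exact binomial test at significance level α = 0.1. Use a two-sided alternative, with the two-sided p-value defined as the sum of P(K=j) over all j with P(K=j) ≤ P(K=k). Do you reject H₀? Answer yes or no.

reject H₀: no

Exact binomial: n=31, k=8, p₀=1/3=0.3333
P(X=j) = C(n,j)·p₀^j·(1−p₀)^(n−j); p = Σ P(X=j) over j with P(X=j) ≤ P(X=8)
p-value (two-sided) = 0.44899
At α=0.1: p ≥ α → fail to reject H₀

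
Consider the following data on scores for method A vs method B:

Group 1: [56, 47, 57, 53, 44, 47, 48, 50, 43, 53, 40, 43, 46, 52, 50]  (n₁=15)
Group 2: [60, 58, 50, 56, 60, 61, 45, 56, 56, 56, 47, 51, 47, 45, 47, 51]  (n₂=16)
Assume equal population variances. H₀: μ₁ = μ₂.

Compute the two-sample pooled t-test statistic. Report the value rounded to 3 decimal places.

test statistic = -2.230

x̄₁=48.600, s₁=4.997, n₁=15
x̄₂=52.875, s₂=5.632, n₂=16
s_p² = [14·4.997² + 15·5.632²]/29 = 28.4603
SE = √(s_p²·(1/15+1/16)) = 1.9173
t = (48.600−52.875)/1.9173 = -2.2297
df = 29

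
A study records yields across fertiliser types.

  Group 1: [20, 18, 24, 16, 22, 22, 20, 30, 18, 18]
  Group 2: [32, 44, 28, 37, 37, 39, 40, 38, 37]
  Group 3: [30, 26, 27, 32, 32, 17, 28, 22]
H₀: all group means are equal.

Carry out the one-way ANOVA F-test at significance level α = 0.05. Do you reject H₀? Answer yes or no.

reject H₀: yes

Group means [20.80, 36.89, 26.75], grand mean 27.926
SSB = Σnᵢ(x̄ᵢ−x̄)² = 1241.863; SSW = ΣΣ(x−x̄ᵢ)² = 499.989
MSB = 1241.863/2 = 620.9315; MSW = 499.989/24 = 20.8329
F = MSB/MSW = 29.8054
df = (2, 24)
p-value (upper-tail) = 0.00000
At α=0.05: p < α → reject H₀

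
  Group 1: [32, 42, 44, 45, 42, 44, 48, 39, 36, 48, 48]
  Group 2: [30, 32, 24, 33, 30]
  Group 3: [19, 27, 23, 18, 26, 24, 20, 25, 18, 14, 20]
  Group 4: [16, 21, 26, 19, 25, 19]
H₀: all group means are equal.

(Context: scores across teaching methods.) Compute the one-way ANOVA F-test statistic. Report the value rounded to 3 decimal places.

test statistic = 53.443

Group means [42.55, 29.80, 21.27, 21.00], grand mean 29.606
SSB = Σnᵢ(x̄ᵢ−x̄)² = 3050.170; SSW = ΣΣ(x−x̄ᵢ)² = 551.709
MSB = 3050.170/3 = 1016.7232; MSW = 551.709/29 = 19.0245
F = MSB/MSW = 53.4430
df = (3, 29)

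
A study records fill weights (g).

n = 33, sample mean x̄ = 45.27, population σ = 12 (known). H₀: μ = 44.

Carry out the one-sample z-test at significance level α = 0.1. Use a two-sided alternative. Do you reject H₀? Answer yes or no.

SE = σ/√n = 12/√33 = 2.0889
z = (x̄−μ₀)/SE = (45.27−44)/2.0889 = 0.6080
p-value (two-sided) = 0.54321
At α=0.1: p ≥ α → fail to reject H₀

reject H₀: no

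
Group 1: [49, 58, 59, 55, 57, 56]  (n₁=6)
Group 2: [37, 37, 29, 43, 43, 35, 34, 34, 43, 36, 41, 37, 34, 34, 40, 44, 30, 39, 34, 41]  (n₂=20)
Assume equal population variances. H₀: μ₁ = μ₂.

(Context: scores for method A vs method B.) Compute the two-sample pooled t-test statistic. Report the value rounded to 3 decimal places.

x̄₁=55.667, s₁=3.559, n₁=6
x̄₂=37.250, s₂=4.375, n₂=20
s_p² = [5·3.559² + 19·4.375²]/24 = 17.7951
SE = √(s_p²·(1/6+1/20)) = 1.9636
t = (55.667−37.250)/1.9636 = 9.3792
df = 24

test statistic = 9.379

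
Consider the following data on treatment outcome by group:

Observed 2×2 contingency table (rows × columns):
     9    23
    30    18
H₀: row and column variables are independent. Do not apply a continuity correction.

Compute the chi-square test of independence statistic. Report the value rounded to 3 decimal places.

test statistic = 9.081

Row totals [32, 48], col totals [39, 41], n=80
χ² = (9−15.60)²/15.60 + (23−16.40)²/16.40 + (30−23.40)²/23.40 + (18−24.60)²/24.60 = 9.0807
df = 1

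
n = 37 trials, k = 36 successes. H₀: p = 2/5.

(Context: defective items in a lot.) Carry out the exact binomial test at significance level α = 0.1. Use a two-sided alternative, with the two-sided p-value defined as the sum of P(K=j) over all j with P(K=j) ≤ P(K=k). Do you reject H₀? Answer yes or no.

Exact binomial: n=37, k=36, p₀=2/5=0.4000
P(X=j) = C(n,j)·p₀^j·(1−p₀)^(n−j); p = Σ P(X=j) over j with P(X=j) ≤ P(X=36)
p-value (two-sided) = 0.00000
At α=0.1: p < α → reject H₀

reject H₀: yes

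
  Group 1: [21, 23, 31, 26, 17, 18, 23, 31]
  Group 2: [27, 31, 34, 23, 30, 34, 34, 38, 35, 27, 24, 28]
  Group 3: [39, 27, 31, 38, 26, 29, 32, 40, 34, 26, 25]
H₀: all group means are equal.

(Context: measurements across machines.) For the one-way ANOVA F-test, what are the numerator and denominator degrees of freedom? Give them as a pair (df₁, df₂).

k = 3 groups, N = 31 total
df = (k−1, N−k) = (3−1, 31−3) = (2, 28)

degrees of freedom = [2, 28]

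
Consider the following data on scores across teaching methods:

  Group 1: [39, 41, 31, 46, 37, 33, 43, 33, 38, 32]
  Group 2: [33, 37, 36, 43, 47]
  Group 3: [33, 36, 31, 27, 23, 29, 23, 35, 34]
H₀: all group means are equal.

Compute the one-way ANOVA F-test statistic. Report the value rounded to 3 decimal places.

test statistic = 6.754

Group means [37.30, 39.20, 30.11], grand mean 35.000
SSB = Σnᵢ(x̄ᵢ−x̄)² = 356.211; SSW = ΣΣ(x−x̄ᵢ)² = 553.789
MSB = 356.211/2 = 178.1056; MSW = 553.789/21 = 26.3709
F = MSB/MSW = 6.7539
df = (2, 21)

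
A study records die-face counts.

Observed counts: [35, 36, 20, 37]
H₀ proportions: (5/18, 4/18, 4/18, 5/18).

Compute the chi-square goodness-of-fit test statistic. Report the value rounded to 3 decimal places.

test statistic = 4.581

n = 128; E_i = n·p_i = [35.56, 28.44, 28.44, 35.56]
χ² = (35−35.56)²/35.56 + (36−28.44)²/28.44 + (20−28.44)²/28.44 + (37−35.56)²/35.56 = 4.5813
df = 3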